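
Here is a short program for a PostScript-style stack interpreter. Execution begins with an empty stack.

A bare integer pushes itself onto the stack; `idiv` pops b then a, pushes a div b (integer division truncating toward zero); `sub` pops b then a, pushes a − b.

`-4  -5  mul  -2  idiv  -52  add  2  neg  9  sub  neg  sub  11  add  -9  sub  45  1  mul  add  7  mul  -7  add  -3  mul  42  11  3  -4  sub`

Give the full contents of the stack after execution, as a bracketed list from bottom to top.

-4    -4
-5    -4 -5
mul   20
-2    20 -2
idiv  -10
-52   -10 -52
add   -62
2     -62 2
neg   -62 -2
9     -62 -2 9
sub   -62 -11
neg   -62 11
sub   -73
11    -73 11
add   -62
-9    -62 -9
sub   -53
45    -53 45
1     -53 45 1
mul   -53 45
add   -8
7     -8 7
mul   -56
-7    -56 -7
add   -63
-3    -63 -3
mul   189
42    189 42
11    189 42 11
3     189 42 11 3
-4    189 42 11 3 -4
sub   189 42 11 7

[189, 42, 11, 7]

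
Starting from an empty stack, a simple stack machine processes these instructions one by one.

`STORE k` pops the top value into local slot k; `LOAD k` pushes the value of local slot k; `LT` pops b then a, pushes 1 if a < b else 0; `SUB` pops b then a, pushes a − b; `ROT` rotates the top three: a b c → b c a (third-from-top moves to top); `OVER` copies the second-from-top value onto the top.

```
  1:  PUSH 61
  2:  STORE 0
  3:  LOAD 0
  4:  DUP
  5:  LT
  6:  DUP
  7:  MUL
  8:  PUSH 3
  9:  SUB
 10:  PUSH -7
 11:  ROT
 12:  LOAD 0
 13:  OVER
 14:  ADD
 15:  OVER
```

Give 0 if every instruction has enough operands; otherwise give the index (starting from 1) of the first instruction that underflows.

11

PUSH 61 : 61
STORE 0 : (empty)
LOAD 0  : 61
DUP     : 61 61
LT      : 0
DUP     : 0 0
MUL     : 0
PUSH 3  : 0 3
SUB     : -3
PUSH -7 : -3 -7
ROT  — needs 3 operands, stack has 2 → underflow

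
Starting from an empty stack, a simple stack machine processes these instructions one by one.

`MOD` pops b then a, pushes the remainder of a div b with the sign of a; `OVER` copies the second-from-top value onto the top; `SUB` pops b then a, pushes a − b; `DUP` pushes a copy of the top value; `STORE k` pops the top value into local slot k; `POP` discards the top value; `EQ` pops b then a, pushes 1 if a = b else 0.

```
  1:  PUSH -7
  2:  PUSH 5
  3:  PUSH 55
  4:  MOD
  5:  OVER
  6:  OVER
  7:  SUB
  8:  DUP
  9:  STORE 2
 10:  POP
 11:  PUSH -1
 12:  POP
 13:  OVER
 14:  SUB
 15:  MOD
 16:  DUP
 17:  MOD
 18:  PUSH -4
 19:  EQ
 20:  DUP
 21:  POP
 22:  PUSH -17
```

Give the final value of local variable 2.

PUSH -7  → [-7]
PUSH 5   → [-7, 5]
PUSH 55  → [-7, 5, 55]
MOD      → [-7, 5]
OVER     → [-7, 5, -7]
OVER     → [-7, 5, -7, 5]
SUB      → [-7, 5, -12]
DUP      → [-7, 5, -12, -12]
STORE 2  → [-7, 5, -12]
POP      → [-7, 5]
PUSH -1  → [-7, 5, -1]
POP      → [-7, 5]
OVER     → [-7, 5, -7]
SUB      → [-7, 12]
MOD      → [-7]
DUP      → [-7, -7]
MOD      → [0]
PUSH -4  → [0, -4]
EQ       → [0]
DUP      → [0, 0]
POP      → [0]
PUSH -17 → [0, -17]

-12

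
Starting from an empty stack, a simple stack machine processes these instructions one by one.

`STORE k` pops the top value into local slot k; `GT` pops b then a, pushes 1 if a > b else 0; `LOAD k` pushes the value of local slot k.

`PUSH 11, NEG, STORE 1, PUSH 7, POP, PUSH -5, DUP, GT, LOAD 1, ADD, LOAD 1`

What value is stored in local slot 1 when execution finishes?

PUSH 11  [11]
NEG      [-11]
STORE 1  []
PUSH 7   [7]
POP      []
PUSH -5  [-5]
DUP      [-5, -5]
GT       [0]
LOAD 1   [0, -11]
ADD      [-11]
LOAD 1   [-11, -11]

-11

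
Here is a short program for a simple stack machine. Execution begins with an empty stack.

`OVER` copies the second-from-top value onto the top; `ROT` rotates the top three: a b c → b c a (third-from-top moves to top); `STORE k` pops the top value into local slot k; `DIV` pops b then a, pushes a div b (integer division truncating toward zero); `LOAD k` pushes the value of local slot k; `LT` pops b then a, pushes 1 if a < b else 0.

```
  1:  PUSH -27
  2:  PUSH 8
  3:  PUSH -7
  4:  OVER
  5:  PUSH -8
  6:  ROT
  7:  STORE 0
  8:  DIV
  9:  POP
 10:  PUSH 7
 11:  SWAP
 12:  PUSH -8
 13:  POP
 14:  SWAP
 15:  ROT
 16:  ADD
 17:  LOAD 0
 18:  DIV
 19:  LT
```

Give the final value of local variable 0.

-7

PUSH -27  [-27]
PUSH 8    [-27, 8]
PUSH -7   [-27, 8, -7]
OVER      [-27, 8, -7, 8]
PUSH -8   [-27, 8, -7, 8, -8]
ROT       [-27, 8, 8, -8, -7]
STORE 0   [-27, 8, 8, -8]
DIV       [-27, 8, -1]
POP       [-27, 8]
PUSH 7    [-27, 8, 7]
SWAP      [-27, 7, 8]
PUSH -8   [-27, 7, 8, -8]
POP       [-27, 7, 8]
SWAP      [-27, 8, 7]
ROT       [8, 7, -27]
ADD       [8, -20]
LOAD 0    [8, -20, -7]
DIV       [8, 2]
LT        [0]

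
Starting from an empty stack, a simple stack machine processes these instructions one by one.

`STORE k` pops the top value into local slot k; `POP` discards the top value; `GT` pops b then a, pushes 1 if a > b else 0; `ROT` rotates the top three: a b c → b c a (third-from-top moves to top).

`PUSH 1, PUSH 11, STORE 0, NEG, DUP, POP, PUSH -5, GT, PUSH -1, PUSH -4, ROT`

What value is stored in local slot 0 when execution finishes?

11

PUSH 1  : [1]
PUSH 11 : [1, 11]
STORE 0 : [1]
NEG     : [-1]
DUP     : [-1, -1]
POP     : [-1]
PUSH -5 : [-1, -5]
GT      : [1]
PUSH -1 : [1, -1]
PUSH -4 : [1, -1, -4]
ROT     : [-1, -4, 1]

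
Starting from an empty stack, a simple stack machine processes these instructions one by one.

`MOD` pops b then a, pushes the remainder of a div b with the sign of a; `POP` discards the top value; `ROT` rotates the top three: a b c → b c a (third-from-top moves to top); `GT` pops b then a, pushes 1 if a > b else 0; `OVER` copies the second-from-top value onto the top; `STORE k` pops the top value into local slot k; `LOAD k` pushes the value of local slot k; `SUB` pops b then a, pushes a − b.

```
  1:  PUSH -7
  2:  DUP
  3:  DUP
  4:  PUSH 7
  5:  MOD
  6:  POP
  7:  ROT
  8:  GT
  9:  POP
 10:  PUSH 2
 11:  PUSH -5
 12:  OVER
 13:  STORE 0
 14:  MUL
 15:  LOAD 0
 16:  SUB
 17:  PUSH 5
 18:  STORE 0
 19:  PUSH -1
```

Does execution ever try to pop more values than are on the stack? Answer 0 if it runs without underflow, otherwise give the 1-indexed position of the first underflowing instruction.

7

PUSH -7 : [-7]
DUP     : [-7, -7]
DUP     : [-7, -7, -7]
PUSH 7  : [-7, -7, -7, 7]
MOD     : [-7, -7, 0]
POP     : [-7, -7]
ROT  — needs 3 operands, stack has 2 → underflow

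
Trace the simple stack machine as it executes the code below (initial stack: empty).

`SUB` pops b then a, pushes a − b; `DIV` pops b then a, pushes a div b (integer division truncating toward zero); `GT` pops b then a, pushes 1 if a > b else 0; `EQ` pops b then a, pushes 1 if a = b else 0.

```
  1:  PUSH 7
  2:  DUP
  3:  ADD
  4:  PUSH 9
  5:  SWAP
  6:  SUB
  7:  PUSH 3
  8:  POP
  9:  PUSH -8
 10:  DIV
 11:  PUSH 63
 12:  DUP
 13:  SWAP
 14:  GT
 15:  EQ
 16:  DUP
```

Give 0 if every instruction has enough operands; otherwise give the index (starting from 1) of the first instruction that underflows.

PUSH 7   [7]
DUP      [7, 7]
ADD      [14]
PUSH 9   [14, 9]
SWAP     [9, 14]
SUB      [-5]
PUSH 3   [-5, 3]
POP      [-5]
PUSH -8  [-5, -8]
DIV      [0]
PUSH 63  [0, 63]
DUP      [0, 63, 63]
SWAP     [0, 63, 63]
GT       [0, 0]
EQ       [1]
DUP      [1, 1]

0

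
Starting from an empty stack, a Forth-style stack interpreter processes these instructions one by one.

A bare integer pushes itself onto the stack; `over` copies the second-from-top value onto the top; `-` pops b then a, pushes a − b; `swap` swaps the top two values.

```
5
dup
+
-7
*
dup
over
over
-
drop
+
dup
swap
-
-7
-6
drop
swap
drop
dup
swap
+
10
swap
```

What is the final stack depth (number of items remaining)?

5    : 5
dup  : 5 5
+    : 10
-7   : 10 -7
*    : -70
dup  : -70 -70
over : -70 -70 -70
over : -70 -70 -70 -70
-    : -70 -70 0
drop : -70 -70
+    : -140
dup  : -140 -140
swap : -140 -140
-    : 0
-7   : 0 -7
-6   : 0 -7 -6
drop : 0 -7
swap : -7 0
drop : -7
dup  : -7 -7
swap : -7 -7
+    : -14
10   : -14 10
swap : 10 -14

2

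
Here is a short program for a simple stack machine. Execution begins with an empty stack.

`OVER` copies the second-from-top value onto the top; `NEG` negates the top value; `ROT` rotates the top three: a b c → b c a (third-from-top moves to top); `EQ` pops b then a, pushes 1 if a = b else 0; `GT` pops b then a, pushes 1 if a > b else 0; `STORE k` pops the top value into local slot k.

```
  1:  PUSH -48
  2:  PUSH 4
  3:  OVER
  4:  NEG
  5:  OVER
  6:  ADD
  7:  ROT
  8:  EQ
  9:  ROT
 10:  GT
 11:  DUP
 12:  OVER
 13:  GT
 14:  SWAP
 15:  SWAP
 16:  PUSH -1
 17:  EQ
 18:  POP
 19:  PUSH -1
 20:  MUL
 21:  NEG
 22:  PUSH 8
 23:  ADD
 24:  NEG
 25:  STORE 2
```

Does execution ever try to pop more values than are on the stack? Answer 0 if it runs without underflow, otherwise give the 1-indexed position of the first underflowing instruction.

9

PUSH -48 → -48
PUSH 4   → -48 4
OVER     → -48 4 -48
NEG      → -48 4 48
OVER     → -48 4 48 4
ADD      → -48 4 52
ROT      → 4 52 -48
EQ       → 4 0
ROT  — needs 3 operands, stack has 2 → underflow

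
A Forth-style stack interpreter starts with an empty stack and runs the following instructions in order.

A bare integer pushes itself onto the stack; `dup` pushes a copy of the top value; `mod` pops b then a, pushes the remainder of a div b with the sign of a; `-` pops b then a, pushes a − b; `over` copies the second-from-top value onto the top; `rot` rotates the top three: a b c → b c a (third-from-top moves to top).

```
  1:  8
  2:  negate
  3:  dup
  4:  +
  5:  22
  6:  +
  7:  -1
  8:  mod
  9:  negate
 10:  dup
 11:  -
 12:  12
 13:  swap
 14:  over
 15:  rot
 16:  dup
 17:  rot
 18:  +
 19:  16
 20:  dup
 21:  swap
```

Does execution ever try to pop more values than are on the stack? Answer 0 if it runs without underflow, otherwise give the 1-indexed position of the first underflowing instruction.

8      : [8]
negate : [-8]
dup    : [-8, -8]
+      : [-16]
22     : [-16, 22]
+      : [6]
-1     : [6, -1]
mod    : [0]
negate : [0]
dup    : [0, 0]
-      : [0]
12     : [0, 12]
swap   : [12, 0]
over   : [12, 0, 12]
rot    : [0, 12, 12]
dup    : [0, 12, 12, 12]
rot    : [0, 12, 12, 12]
+      : [0, 12, 24]
16     : [0, 12, 24, 16]
dup    : [0, 12, 24, 16, 16]
swap   : [0, 12, 24, 16, 16]

0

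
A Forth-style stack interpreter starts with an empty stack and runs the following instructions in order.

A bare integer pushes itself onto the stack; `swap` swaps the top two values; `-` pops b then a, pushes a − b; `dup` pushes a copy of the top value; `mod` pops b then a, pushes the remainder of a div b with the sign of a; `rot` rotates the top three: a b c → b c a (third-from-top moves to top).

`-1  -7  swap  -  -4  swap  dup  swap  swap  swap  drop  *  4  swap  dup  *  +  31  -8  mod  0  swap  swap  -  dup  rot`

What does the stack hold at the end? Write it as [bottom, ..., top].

-1   -> [-1]
-7   -> [-1, -7]
swap -> [-7, -1]
-    -> [-6]
-4   -> [-6, -4]
swap -> [-4, -6]
dup  -> [-4, -6, -6]
swap -> [-4, -6, -6]
swap -> [-4, -6, -6]
swap -> [-4, -6, -6]
drop -> [-4, -6]
*    -> [24]
4    -> [24, 4]
swap -> [4, 24]
dup  -> [4, 24, 24]
*    -> [4, 576]
+    -> [580]
31   -> [580, 31]
-8   -> [580, 31, -8]
mod  -> [580, 7]
0    -> [580, 7, 0]
swap -> [580, 0, 7]
swap -> [580, 7, 0]
-    -> [580, 7]
dup  -> [580, 7, 7]
rot  -> [7, 7, 580]

[7, 7, 580]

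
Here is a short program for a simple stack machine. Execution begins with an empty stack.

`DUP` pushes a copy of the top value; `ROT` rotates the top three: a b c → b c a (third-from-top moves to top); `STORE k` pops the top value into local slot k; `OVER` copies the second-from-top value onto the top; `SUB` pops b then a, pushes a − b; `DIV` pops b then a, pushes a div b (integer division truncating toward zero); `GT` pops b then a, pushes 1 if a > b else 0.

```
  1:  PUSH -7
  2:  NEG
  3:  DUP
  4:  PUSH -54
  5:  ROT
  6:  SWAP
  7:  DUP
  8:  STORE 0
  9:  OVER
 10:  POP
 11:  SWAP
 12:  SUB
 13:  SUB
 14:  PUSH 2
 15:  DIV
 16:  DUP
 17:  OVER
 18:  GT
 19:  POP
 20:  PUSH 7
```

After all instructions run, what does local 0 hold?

PUSH -7  → [-7]
NEG      → [7]
DUP      → [7, 7]
PUSH -54 → [7, 7, -54]
ROT      → [7, -54, 7]
SWAP     → [7, 7, -54]
DUP      → [7, 7, -54, -54]
STORE 0  → [7, 7, -54]
OVER     → [7, 7, -54, 7]
POP      → [7, 7, -54]
SWAP     → [7, -54, 7]
SUB      → [7, -61]
SUB      → [68]
PUSH 2   → [68, 2]
DIV      → [34]
DUP      → [34, 34]
OVER     → [34, 34, 34]
GT       → [34, 0]
POP      → [34]
PUSH 7   → [34, 7]

-54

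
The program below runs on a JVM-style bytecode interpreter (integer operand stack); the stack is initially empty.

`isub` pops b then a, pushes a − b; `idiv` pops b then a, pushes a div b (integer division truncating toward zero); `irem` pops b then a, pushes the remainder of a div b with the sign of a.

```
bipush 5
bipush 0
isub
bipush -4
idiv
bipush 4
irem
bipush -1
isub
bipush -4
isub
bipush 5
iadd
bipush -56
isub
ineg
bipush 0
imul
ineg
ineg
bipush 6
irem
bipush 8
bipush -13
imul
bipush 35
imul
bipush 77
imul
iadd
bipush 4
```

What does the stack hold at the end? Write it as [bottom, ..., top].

[-280280, 4]

bipush 5    [5]
bipush 0    [5, 0]
isub        [5]
bipush -4   [5, -4]
idiv        [-1]
bipush 4    [-1, 4]
irem        [-1]
bipush -1   [-1, -1]
isub        [0]
bipush -4   [0, -4]
isub        [4]
bipush 5    [4, 5]
iadd        [9]
bipush -56  [9, -56]
isub        [65]
ineg        [-65]
bipush 0    [-65, 0]
imul        [0]
ineg        [0]
ineg        [0]
bipush 6    [0, 6]
irem        [0]
bipush 8    [0, 8]
bipush -13  [0, 8, -13]
imul        [0, -104]
bipush 35   [0, -104, 35]
imul        [0, -3640]
bipush 77   [0, -3640, 77]
imul        [0, -280280]
iadd        [-280280]
bipush 4    [-280280, 4]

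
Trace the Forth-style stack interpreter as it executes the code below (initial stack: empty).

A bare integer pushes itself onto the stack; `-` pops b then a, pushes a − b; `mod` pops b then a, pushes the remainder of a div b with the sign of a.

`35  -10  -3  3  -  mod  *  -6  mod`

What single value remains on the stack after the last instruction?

35  → [35]
-10 → [35, -10]
-3  → [35, -10, -3]
3   → [35, -10, -3, 3]
-   → [35, -10, -6]
mod → [35, -4]
*   → [-140]
-6  → [-140, -6]
mod → [-2]

-2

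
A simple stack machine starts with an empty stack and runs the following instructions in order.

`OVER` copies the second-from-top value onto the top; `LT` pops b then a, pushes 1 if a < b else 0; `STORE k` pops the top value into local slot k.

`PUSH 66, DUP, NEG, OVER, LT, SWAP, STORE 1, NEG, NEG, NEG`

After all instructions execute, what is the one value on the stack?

PUSH 66 : [66]
DUP     : [66, 66]
NEG     : [66, -66]
OVER    : [66, -66, 66]
LT      : [66, 1]
SWAP    : [1, 66]
STORE 1 : [1]
NEG     : [-1]
NEG     : [1]
NEG     : [-1]

-1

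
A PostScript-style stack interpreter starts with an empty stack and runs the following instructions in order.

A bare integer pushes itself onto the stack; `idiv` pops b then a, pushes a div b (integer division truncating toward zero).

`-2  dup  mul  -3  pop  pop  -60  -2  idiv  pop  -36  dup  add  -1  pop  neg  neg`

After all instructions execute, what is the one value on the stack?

-2   → [-2]
dup  → [-2, -2]
mul  → [4]
-3   → [4, -3]
pop  → [4]
pop  → []
-60  → [-60]
-2   → [-60, -2]
idiv → [30]
pop  → []
-36  → [-36]
dup  → [-36, -36]
add  → [-72]
-1   → [-72, -1]
pop  → [-72]
neg  → [72]
neg  → [-72]

-72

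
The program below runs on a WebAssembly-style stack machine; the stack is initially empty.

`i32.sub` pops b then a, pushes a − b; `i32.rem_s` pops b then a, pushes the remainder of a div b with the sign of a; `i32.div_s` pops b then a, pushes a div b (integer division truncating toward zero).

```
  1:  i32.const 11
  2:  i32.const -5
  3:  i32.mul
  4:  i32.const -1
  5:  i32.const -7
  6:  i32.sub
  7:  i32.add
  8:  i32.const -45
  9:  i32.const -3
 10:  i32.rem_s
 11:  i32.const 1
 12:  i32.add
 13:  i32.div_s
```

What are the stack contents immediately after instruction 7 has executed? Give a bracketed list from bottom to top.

i32.const 11 -> 11
i32.const -5 -> 11 -5
i32.mul      -> -55
i32.const -1 -> -55 -1
i32.const -7 -> -55 -1 -7
i32.sub      -> -55 6
i32.add      -> -49

[-49]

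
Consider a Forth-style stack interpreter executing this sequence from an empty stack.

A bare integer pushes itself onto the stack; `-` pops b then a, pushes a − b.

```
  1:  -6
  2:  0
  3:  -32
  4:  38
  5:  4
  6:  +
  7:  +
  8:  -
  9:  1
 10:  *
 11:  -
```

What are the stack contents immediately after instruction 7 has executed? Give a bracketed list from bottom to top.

-6  → [-6]
0   → [-6, 0]
-32 → [-6, 0, -32]
38  → [-6, 0, -32, 38]
4   → [-6, 0, -32, 38, 4]
+   → [-6, 0, -32, 42]
+   → [-6, 0, 10]

[-6, 0, 10]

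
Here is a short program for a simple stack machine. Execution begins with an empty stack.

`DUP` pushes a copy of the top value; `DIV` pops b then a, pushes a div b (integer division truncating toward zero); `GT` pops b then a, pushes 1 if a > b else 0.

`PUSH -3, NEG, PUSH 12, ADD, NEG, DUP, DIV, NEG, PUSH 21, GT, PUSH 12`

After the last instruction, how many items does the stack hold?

PUSH -3 : -3
NEG     : 3
PUSH 12 : 3 12
ADD     : 15
NEG     : -15
DUP     : -15 -15
DIV     : 1
NEG     : -1
PUSH 21 : -1 21
GT      : 0
PUSH 12 : 0 12

2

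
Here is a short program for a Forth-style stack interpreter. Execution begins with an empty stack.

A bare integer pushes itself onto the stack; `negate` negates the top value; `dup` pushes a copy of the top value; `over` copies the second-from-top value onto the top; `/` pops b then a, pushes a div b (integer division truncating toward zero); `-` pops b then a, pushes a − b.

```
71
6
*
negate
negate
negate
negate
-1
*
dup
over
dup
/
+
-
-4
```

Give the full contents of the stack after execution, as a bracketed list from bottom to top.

71      [71]
6       [71, 6]
*       [426]
negate  [-426]
negate  [426]
negate  [-426]
negate  [426]
-1      [426, -1]
*       [-426]
dup     [-426, -426]
over    [-426, -426, -426]
dup     [-426, -426, -426, -426]
/       [-426, -426, 1]
+       [-426, -425]
-       [-1]
-4      [-1, -4]

[-1, -4]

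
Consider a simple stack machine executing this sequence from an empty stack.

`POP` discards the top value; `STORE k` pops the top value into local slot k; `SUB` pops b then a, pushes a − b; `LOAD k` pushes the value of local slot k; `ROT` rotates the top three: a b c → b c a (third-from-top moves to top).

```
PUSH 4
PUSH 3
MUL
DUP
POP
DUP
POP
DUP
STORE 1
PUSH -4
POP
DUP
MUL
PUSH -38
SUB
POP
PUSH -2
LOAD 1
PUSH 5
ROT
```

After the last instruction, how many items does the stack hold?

3

PUSH 4   : 4
PUSH 3   : 4 3
MUL      : 12
DUP      : 12 12
POP      : 12
DUP      : 12 12
POP      : 12
DUP      : 12 12
STORE 1  : 12
PUSH -4  : 12 -4
POP      : 12
DUP      : 12 12
MUL      : 144
PUSH -38 : 144 -38
SUB      : 182
POP      : (empty)
PUSH -2  : -2
LOAD 1   : -2 12
PUSH 5   : -2 12 5
ROT      : 12 5 -2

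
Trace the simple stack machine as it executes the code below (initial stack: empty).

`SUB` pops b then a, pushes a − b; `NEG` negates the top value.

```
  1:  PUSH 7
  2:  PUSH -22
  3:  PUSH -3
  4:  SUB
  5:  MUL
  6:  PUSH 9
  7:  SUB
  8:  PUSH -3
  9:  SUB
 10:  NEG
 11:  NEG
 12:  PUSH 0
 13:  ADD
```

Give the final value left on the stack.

-139

PUSH 7   → 7
PUSH -22 → 7 -22
PUSH -3  → 7 -22 -3
SUB      → 7 -19
MUL      → -133
PUSH 9   → -133 9
SUB      → -142
PUSH -3  → -142 -3
SUB      → -139
NEG      → 139
NEG      → -139
PUSH 0   → -139 0
ADD      → -139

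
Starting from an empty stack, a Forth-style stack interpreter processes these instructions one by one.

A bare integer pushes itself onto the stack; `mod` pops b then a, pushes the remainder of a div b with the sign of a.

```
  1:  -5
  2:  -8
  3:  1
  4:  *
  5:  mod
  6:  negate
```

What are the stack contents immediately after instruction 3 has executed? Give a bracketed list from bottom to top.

-5 -> [-5]
-8 -> [-5, -8]
1  -> [-5, -8, 1]

[-5, -8, 1]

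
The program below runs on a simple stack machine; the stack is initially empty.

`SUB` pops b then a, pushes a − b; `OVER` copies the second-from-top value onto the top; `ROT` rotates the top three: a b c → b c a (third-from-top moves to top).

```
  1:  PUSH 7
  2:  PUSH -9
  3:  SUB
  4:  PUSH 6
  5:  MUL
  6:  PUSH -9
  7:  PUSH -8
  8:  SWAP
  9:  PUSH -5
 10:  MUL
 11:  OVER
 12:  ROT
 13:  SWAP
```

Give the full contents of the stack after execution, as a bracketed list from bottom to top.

[96, 45, -8, -8]

PUSH 7   7
PUSH -9  7 -9
SUB      16
PUSH 6   16 6
MUL      96
PUSH -9  96 -9
PUSH -8  96 -9 -8
SWAP     96 -8 -9
PUSH -5  96 -8 -9 -5
MUL      96 -8 45
OVER     96 -8 45 -8
ROT      96 45 -8 -8
SWAP     96 45 -8 -8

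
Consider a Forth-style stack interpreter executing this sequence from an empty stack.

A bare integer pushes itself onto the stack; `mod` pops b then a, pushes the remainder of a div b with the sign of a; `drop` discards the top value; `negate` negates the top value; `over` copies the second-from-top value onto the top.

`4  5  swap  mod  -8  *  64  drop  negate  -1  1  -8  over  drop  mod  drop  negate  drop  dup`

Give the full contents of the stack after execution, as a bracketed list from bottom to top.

[8, 8]

4       [4]
5       [4, 5]
swap    [5, 4]
mod     [1]
-8      [1, -8]
*       [-8]
64      [-8, 64]
drop    [-8]
negate  [8]
-1      [8, -1]
1       [8, -1, 1]
-8      [8, -1, 1, -8]
over    [8, -1, 1, -8, 1]
drop    [8, -1, 1, -8]
mod     [8, -1, 1]
drop    [8, -1]
negate  [8, 1]
drop    [8]
dup     [8, 8]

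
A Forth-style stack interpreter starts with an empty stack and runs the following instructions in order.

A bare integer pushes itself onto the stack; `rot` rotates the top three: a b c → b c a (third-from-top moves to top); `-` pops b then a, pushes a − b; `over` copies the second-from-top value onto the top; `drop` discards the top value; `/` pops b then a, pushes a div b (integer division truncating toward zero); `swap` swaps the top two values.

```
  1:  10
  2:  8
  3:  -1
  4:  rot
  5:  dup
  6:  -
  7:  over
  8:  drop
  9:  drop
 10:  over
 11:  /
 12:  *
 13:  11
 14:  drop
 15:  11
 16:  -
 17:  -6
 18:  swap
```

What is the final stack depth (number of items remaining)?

2

10   → [10]
8    → [10, 8]
-1   → [10, 8, -1]
rot  → [8, -1, 10]
dup  → [8, -1, 10, 10]
-    → [8, -1, 0]
over → [8, -1, 0, -1]
drop → [8, -1, 0]
drop → [8, -1]
over → [8, -1, 8]
/    → [8, 0]
*    → [0]
11   → [0, 11]
drop → [0]
11   → [0, 11]
-    → [-11]
-6   → [-11, -6]
swap → [-6, -11]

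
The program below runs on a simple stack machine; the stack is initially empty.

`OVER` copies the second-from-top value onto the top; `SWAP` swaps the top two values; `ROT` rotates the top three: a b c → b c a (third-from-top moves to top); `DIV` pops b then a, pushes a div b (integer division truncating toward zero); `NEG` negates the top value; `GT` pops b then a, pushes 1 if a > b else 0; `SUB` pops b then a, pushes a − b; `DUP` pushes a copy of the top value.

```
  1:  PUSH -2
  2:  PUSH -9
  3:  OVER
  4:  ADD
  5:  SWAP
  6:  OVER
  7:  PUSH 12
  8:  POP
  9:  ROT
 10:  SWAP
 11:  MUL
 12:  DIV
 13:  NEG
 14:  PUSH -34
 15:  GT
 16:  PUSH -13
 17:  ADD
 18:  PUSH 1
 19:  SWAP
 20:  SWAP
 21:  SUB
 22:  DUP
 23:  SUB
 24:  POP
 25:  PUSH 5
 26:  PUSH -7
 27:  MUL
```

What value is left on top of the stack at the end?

PUSH -2  : [-2]
PUSH -9  : [-2, -9]
OVER     : [-2, -9, -2]
ADD      : [-2, -11]
SWAP     : [-11, -2]
OVER     : [-11, -2, -11]
PUSH 12  : [-11, -2, -11, 12]
POP      : [-11, -2, -11]
ROT      : [-2, -11, -11]
SWAP     : [-2, -11, -11]
MUL      : [-2, 121]
DIV      : [0]
NEG      : [0]
PUSH -34 : [0, -34]
GT       : [1]
PUSH -13 : [1, -13]
ADD      : [-12]
PUSH 1   : [-12, 1]
SWAP     : [1, -12]
SWAP     : [-12, 1]
SUB      : [-13]
DUP      : [-13, -13]
SUB      : [0]
POP      : []
PUSH 5   : [5]
PUSH -7  : [5, -7]
MUL      : [-35]

-35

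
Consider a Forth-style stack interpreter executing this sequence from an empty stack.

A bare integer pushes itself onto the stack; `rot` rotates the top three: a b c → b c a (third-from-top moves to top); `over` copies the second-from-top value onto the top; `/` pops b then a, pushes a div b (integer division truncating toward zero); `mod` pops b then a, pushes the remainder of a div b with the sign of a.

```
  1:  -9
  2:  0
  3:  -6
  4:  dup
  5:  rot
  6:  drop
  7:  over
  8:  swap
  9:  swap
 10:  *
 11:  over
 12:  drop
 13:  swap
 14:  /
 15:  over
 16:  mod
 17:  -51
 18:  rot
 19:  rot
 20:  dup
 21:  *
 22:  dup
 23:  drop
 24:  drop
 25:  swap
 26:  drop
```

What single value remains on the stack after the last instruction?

-9

-9   : -9
0    : -9 0
-6   : -9 0 -6
dup  : -9 0 -6 -6
rot  : -9 -6 -6 0
drop : -9 -6 -6
over : -9 -6 -6 -6
swap : -9 -6 -6 -6
swap : -9 -6 -6 -6
*    : -9 -6 36
over : -9 -6 36 -6
drop : -9 -6 36
swap : -9 36 -6
/    : -9 -6
over : -9 -6 -9
mod  : -9 -6
-51  : -9 -6 -51
rot  : -6 -51 -9
rot  : -51 -9 -6
dup  : -51 -9 -6 -6
*    : -51 -9 36
dup  : -51 -9 36 36
drop : -51 -9 36
drop : -51 -9
swap : -9 -51
drop : -9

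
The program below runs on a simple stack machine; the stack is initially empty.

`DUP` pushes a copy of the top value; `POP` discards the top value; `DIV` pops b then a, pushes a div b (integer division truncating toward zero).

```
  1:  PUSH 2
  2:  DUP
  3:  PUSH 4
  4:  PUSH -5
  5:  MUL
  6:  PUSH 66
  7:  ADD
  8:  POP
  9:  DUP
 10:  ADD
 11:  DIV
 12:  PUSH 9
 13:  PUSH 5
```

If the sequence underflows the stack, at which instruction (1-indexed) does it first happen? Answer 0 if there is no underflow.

0

PUSH 2  -> 2
DUP     -> 2 2
PUSH 4  -> 2 2 4
PUSH -5 -> 2 2 4 -5
MUL     -> 2 2 -20
PUSH 66 -> 2 2 -20 66
ADD     -> 2 2 46
POP     -> 2 2
DUP     -> 2 2 2
ADD     -> 2 4
DIV     -> 0
PUSH 9  -> 0 9
PUSH 5  -> 0 9 5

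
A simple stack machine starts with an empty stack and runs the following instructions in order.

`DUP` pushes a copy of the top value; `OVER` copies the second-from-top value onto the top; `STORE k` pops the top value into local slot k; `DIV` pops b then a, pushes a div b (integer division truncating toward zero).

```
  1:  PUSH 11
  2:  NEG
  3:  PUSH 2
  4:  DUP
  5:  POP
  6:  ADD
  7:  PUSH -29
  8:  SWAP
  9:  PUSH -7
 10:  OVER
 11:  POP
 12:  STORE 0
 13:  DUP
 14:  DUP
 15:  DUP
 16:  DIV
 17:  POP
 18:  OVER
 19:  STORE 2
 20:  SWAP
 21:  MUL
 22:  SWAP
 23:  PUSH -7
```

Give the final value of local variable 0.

PUSH 11   [11]
NEG       [-11]
PUSH 2    [-11, 2]
DUP       [-11, 2, 2]
POP       [-11, 2]
ADD       [-9]
PUSH -29  [-9, -29]
SWAP      [-29, -9]
PUSH -7   [-29, -9, -7]
OVER      [-29, -9, -7, -9]
POP       [-29, -9, -7]
STORE 0   [-29, -9]
DUP       [-29, -9, -9]
DUP       [-29, -9, -9, -9]
DUP       [-29, -9, -9, -9, -9]
DIV       [-29, -9, -9, 1]
POP       [-29, -9, -9]
OVER      [-29, -9, -9, -9]
STORE 2   [-29, -9, -9]
SWAP      [-29, -9, -9]
MUL       [-29, 81]
SWAP      [81, -29]
PUSH -7   [81, -29, -7]

-7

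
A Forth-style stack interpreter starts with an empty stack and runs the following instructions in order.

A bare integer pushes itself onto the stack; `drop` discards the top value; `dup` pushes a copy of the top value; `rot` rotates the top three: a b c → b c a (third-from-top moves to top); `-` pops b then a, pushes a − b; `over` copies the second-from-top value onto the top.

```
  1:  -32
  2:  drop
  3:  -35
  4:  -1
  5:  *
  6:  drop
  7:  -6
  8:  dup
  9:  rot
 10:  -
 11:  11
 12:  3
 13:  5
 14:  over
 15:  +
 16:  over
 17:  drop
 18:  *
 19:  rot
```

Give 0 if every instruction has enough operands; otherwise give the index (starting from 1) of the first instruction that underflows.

-32   -32
drop  (empty)
-35   -35
-1    -35 -1
*     35
drop  (empty)
-6    -6
dup   -6 -6
rot  — needs 3 operands, stack has 2 → underflow

9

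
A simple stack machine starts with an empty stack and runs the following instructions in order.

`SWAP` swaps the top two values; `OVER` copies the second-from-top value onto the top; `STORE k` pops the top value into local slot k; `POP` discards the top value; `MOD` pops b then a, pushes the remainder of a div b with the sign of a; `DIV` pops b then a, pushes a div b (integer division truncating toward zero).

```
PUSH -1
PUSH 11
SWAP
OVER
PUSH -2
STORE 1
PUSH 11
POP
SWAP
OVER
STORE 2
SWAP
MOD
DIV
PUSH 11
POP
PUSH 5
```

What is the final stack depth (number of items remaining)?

PUSH -1 → -1
PUSH 11 → -1 11
SWAP    → 11 -1
OVER    → 11 -1 11
PUSH -2 → 11 -1 11 -2
STORE 1 → 11 -1 11
PUSH 11 → 11 -1 11 11
POP     → 11 -1 11
SWAP    → 11 11 -1
OVER    → 11 11 -1 11
STORE 2 → 11 11 -1
SWAP    → 11 -1 11
MOD     → 11 -1
DIV     → -11
PUSH 11 → -11 11
POP     → -11
PUSH 5  → -11 5

2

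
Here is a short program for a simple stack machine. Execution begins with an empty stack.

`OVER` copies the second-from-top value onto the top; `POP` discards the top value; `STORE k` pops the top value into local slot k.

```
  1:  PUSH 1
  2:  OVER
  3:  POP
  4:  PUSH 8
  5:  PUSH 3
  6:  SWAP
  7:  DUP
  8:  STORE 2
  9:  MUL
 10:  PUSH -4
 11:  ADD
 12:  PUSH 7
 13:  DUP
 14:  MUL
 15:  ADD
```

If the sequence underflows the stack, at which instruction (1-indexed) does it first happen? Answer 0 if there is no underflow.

PUSH 1 -> 1
OVER  — needs 2 operands, stack has 1 → underflow

2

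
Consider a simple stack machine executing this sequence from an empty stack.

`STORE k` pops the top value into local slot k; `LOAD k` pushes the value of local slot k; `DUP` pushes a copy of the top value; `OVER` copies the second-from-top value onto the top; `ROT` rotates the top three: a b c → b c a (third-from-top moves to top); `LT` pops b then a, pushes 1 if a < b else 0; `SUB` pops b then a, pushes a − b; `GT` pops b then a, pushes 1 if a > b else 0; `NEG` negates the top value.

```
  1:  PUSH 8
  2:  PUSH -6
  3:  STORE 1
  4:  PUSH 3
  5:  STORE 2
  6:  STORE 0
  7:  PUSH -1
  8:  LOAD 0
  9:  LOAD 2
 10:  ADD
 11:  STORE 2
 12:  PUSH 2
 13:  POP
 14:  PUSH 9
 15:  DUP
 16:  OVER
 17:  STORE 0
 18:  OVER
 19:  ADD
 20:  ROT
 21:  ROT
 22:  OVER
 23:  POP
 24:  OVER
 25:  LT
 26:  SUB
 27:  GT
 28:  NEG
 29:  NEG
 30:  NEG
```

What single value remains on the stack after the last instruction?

PUSH 8  → [8]
PUSH -6 → [8, -6]
STORE 1 → [8]
PUSH 3  → [8, 3]
STORE 2 → [8]
STORE 0 → []
PUSH -1 → [-1]
LOAD 0  → [-1, 8]
LOAD 2  → [-1, 8, 3]
ADD     → [-1, 11]
STORE 2 → [-1]
PUSH 2  → [-1, 2]
POP     → [-1]
PUSH 9  → [-1, 9]
DUP     → [-1, 9, 9]
OVER    → [-1, 9, 9, 9]
STORE 0 → [-1, 9, 9]
OVER    → [-1, 9, 9, 9]
ADD     → [-1, 9, 18]
ROT     → [9, 18, -1]
ROT     → [18, -1, 9]
OVER    → [18, -1, 9, -1]
POP     → [18, -1, 9]
OVER    → [18, -1, 9, -1]
LT      → [18, -1, 0]
SUB     → [18, -1]
GT      → [1]
NEG     → [-1]
NEG     → [1]
NEG     → [-1]

-1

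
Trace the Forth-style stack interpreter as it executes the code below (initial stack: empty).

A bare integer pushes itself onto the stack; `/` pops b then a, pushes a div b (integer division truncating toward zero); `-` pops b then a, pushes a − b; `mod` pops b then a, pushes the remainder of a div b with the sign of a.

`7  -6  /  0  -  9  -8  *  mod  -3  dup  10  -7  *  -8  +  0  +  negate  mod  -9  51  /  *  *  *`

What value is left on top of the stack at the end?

7      → 7
-6     → 7 -6
/      → -1
0      → -1 0
-      → -1
9      → -1 9
-8     → -1 9 -8
*      → -1 -72
mod    → -1
-3     → -1 -3
dup    → -1 -3 -3
10     → -1 -3 -3 10
-7     → -1 -3 -3 10 -7
*      → -1 -3 -3 -70
-8     → -1 -3 -3 -70 -8
+      → -1 -3 -3 -78
0      → -1 -3 -3 -78 0
+      → -1 -3 -3 -78
negate → -1 -3 -3 78
mod    → -1 -3 -3
-9     → -1 -3 -3 -9
51     → -1 -3 -3 -9 51
/      → -1 -3 -3 0
*      → -1 -3 0
*      → -1 0
*      → 0

0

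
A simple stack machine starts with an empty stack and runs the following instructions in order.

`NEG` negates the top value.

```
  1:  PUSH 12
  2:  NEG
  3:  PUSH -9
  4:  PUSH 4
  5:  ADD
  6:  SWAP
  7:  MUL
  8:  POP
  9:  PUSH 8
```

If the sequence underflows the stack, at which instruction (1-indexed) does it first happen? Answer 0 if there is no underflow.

PUSH 12 : [12]
NEG     : [-12]
PUSH -9 : [-12, -9]
PUSH 4  : [-12, -9, 4]
ADD     : [-12, -5]
SWAP    : [-5, -12]
MUL     : [60]
POP     : []
PUSH 8  : [8]

0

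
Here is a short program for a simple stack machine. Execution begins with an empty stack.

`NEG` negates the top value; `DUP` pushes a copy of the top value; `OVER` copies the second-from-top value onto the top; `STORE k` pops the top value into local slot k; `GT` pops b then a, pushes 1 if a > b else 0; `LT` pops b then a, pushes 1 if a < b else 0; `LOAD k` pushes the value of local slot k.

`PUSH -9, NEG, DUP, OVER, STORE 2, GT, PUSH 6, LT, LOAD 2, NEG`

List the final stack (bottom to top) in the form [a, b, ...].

[1, -9]

PUSH -9 : [-9]
NEG     : [9]
DUP     : [9, 9]
OVER    : [9, 9, 9]
STORE 2 : [9, 9]
GT      : [0]
PUSH 6  : [0, 6]
LT      : [1]
LOAD 2  : [1, 9]
NEG     : [1, -9]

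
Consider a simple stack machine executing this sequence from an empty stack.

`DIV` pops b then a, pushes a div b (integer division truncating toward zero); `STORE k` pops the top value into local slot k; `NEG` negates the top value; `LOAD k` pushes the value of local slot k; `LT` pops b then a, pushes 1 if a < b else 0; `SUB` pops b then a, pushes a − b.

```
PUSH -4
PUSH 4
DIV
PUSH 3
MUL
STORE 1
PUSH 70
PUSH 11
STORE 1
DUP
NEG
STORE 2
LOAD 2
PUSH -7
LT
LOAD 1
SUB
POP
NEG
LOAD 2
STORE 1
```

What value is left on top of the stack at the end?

-70

PUSH -4  [-4]
PUSH 4   [-4, 4]
DIV      [-1]
PUSH 3   [-1, 3]
MUL      [-3]
STORE 1  []
PUSH 70  [70]
PUSH 11  [70, 11]
STORE 1  [70]
DUP      [70, 70]
NEG      [70, -70]
STORE 2  [70]
LOAD 2   [70, -70]
PUSH -7  [70, -70, -7]
LT       [70, 1]
LOAD 1   [70, 1, 11]
SUB      [70, -10]
POP      [70]
NEG      [-70]
LOAD 2   [-70, -70]
STORE 1  [-70]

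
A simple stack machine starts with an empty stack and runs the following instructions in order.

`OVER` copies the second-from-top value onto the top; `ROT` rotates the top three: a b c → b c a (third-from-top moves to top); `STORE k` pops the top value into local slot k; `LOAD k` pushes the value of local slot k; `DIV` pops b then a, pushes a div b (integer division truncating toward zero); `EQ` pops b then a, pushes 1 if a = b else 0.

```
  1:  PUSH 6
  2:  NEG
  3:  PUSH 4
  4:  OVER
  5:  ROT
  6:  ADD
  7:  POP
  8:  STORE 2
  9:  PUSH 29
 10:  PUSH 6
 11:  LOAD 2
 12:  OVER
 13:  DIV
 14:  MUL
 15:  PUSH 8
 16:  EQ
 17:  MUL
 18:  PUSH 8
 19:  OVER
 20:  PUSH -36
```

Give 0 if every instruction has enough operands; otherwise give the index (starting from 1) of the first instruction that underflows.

0

PUSH 6   -> [6]
NEG      -> [-6]
PUSH 4   -> [-6, 4]
OVER     -> [-6, 4, -6]
ROT      -> [4, -6, -6]
ADD      -> [4, -12]
POP      -> [4]
STORE 2  -> []
PUSH 29  -> [29]
PUSH 6   -> [29, 6]
LOAD 2   -> [29, 6, 4]
OVER     -> [29, 6, 4, 6]
DIV      -> [29, 6, 0]
MUL      -> [29, 0]
PUSH 8   -> [29, 0, 8]
EQ       -> [29, 0]
MUL      -> [0]
PUSH 8   -> [0, 8]
OVER     -> [0, 8, 0]
PUSH -36 -> [0, 8, 0, -36]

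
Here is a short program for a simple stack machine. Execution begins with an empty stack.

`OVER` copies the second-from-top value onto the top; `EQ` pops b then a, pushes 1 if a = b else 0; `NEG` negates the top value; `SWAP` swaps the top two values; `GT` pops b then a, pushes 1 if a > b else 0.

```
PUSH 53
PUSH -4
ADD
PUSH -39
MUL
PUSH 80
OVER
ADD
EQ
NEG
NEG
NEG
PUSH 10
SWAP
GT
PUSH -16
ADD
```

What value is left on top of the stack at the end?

-15

PUSH 53  : [53]
PUSH -4  : [53, -4]
ADD      : [49]
PUSH -39 : [49, -39]
MUL      : [-1911]
PUSH 80  : [-1911, 80]
OVER     : [-1911, 80, -1911]
ADD      : [-1911, -1831]
EQ       : [0]
NEG      : [0]
NEG      : [0]
NEG      : [0]
PUSH 10  : [0, 10]
SWAP     : [10, 0]
GT       : [1]
PUSH -16 : [1, -16]
ADD      : [-15]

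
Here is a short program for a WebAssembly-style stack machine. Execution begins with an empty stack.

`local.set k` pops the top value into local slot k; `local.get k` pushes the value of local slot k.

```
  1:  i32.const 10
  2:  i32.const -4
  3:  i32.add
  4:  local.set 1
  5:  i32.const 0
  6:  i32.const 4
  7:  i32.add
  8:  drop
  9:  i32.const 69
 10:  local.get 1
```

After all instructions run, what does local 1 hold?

6

i32.const 10 -> [10]
i32.const -4 -> [10, -4]
i32.add      -> [6]
local.set 1  -> []
i32.const 0  -> [0]
i32.const 4  -> [0, 4]
i32.add      -> [4]
drop         -> []
i32.const 69 -> [69]
local.get 1  -> [69, 6]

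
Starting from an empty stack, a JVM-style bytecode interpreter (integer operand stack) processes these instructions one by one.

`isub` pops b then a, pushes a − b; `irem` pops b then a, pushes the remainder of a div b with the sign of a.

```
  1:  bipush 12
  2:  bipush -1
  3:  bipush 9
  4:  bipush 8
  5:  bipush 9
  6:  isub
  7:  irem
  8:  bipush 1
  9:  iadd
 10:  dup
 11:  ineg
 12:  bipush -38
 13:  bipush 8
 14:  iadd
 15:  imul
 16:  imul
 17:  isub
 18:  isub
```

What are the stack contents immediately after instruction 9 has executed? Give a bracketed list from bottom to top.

bipush 12  12
bipush -1  12 -1
bipush 9   12 -1 9
bipush 8   12 -1 9 8
bipush 9   12 -1 9 8 9
isub       12 -1 9 -1
irem       12 -1 0
bipush 1   12 -1 0 1
iadd       12 -1 1

[12, -1, 1]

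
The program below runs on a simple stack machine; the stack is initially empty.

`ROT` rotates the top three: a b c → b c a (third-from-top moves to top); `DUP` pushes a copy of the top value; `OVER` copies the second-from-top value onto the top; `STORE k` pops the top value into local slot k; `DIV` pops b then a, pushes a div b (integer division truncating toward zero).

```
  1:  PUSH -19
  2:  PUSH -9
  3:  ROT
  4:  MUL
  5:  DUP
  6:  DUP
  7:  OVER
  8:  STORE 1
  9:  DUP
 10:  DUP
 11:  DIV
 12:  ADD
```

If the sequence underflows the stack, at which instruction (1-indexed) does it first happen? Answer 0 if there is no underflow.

PUSH -19  [-19]
PUSH -9   [-19, -9]
ROT  — needs 3 operands, stack has 2 → underflow

3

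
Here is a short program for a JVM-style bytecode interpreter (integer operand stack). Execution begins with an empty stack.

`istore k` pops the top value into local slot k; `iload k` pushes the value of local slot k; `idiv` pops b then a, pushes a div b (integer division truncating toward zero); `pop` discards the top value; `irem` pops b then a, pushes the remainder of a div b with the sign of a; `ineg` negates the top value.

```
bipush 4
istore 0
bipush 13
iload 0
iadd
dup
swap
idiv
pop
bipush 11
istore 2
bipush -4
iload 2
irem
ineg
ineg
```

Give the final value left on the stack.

bipush 4  → 4
istore 0  → (empty)
bipush 13 → 13
iload 0   → 13 4
iadd      → 17
dup       → 17 17
swap      → 17 17
idiv      → 1
pop       → (empty)
bipush 11 → 11
istore 2  → (empty)
bipush -4 → -4
iload 2   → -4 11
irem      → -4
ineg      → 4
ineg      → -4

-4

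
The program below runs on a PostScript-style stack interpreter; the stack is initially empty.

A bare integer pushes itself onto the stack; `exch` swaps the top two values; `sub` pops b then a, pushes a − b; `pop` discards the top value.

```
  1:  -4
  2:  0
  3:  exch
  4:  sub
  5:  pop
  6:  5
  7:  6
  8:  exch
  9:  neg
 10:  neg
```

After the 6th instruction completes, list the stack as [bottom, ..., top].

-4    [-4]
0     [-4, 0]
exch  [0, -4]
sub   [4]
pop   []
5     [5]

[5]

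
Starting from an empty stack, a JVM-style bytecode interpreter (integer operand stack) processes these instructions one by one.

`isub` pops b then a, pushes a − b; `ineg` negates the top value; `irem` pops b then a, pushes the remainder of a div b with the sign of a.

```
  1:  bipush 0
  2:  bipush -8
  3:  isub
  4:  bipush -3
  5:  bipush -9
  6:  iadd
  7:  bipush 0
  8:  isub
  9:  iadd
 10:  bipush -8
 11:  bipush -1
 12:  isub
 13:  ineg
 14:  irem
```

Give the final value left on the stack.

-4

bipush 0   [0]
bipush -8  [0, -8]
isub       [8]
bipush -3  [8, -3]
bipush -9  [8, -3, -9]
iadd       [8, -12]
bipush 0   [8, -12, 0]
isub       [8, -12]
iadd       [-4]
bipush -8  [-4, -8]
bipush -1  [-4, -8, -1]
isub       [-4, -7]
ineg       [-4, 7]
irem       [-4]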